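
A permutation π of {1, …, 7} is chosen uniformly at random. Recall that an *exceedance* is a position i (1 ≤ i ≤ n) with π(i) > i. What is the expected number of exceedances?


Write X = Σ_{i=1}^{7} X_i, where X_i = 1_{π(i) > i}.
For each fixed i, π(i) is uniform over {1, …, 7} (marginal of a uniform permutation), so P[π(i) > i] = (n − i)/n. Summing: Σ_{i=1}^{7} (n − i)/n = (0 + 1 + … + 6)/7 = 7(7 − 1)/(2·7) = (7 − 1)/2.
Hence E[X] = Σ_{i=1}^{7} (7 − i)/7 = 3 ≈ 3.00000.

E[X] = 3 = 3.00000.


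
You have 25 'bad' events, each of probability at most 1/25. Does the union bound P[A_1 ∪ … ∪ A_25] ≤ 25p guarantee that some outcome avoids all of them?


Union bound: P[∪_{i=1}^{25} A_i] ≤ Σ_i P[A_i] ≤ 25·p = 25·(1/25) = 1.
Numerically: 1 ≈ 1.00000.
Is 1 < 1? NO.
Since the bound 1 is ≥ 1, the union bound is uninformative here; it does NOT by itself certify existence.

25·p = 1 ≈ 1.00000; existence NOT certified by the union bound.


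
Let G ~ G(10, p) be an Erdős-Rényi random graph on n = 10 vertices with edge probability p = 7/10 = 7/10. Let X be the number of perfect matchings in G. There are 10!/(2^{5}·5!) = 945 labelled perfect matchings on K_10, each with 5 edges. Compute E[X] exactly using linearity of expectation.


K_10 has 10!/(2^{5}·5!) = 945 labelled perfect matchings.
For each such perfect matching H, let X_H = 1 if all 5 edges of H are present in G. Then P[X_H = 1] = p^{5} = (7/10)^{5} = 16807/100000.
By linearity: E[X] = Σ_H E[X_H] = 945 · p^{5} = 945 · 16807/100000 = 3176523/20000.
Numerically: E[X] ≈ 158.8.

E[X] = 945 · (7/10)^{5} = 3176523/20000 ≈ 158.8.


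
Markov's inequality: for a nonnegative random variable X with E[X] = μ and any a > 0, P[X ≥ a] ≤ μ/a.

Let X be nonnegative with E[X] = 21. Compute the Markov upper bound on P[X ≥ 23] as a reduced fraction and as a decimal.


μ = E[X] = 21, a = 23.
Markov: P[X ≥ 23] ≤ μ/a = (21)/23 = 21/23.
Numerically: ≈ 0.913.
(Since a = 23 > μ = 21.000, the bound 21/23 is < 1 and informative.)

P[X ≥ 23] ≤ 21/23 ≈ 0.913.


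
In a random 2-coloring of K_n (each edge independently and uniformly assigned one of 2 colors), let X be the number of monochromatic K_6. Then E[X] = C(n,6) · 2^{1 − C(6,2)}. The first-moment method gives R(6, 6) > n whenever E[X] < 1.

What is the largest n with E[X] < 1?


We need C(n, 6) · 2^{1 − 15} < 1, i.e. C(n, 6) < 2^{15 − 1} = 16384.
Check values of n near the boundary:
  n = 15: C(15, 6) = 5005; 5005 < 16384? YES
  n = 16: C(16, 6) = 8008; 8008 < 16384? YES
  n = 17: C(17, 6) = 12376; 12376 < 16384? YES
  n = 18: C(18, 6) = 18564; 18564 < 16384? NO
  n = 19: C(19, 6) = 27132; 27132 < 16384? NO
  n = 20: C(20, 6) = 38760; 38760 < 16384? NO
The largest n with C(n, 6) < 16384 is n = 17 (where E[X] = 1547/2048 ≈ 0.7553711). Hence R(6, 6) > 17, i.e. R(6, 6) ≥ 18.

Largest n = 17; hence R(6, 6) > 17.


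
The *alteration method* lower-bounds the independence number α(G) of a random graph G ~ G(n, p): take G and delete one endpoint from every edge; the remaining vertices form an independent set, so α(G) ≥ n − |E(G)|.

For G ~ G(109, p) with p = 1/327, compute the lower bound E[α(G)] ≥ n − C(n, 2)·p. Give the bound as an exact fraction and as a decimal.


E[|E(G)|] = C(109, 2)·p = 5886 · (1/327) = 18.
E[α(G)] ≥ n − E[|E(G)|] = 109 − 18 = 91.
Numerically: ≈ 91.0000.
(This is only a lower bound; the true E[α(G)] may be larger.)

E[α(G)] ≥ 91 ≈ 91.0000.


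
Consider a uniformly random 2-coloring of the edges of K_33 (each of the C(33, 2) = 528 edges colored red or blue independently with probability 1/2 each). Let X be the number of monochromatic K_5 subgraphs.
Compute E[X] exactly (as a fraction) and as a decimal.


Let X = Σ_S X_S over the C(33, 5) = 237336 subsets S of size 5, where X_S = 1 if the K_5 on S is monochromatic.
For a fixed S, the K_5 on S has C(5, 2) = 10 edges. P[all 10 edges red] = (1/2)^10, and likewise for blue, so P[monochromatic] = 2·(1/2)^10 = 2^{1 − 10} = 1/512.
By linearity: E[X] = C(33, 5) · 2^{1 − 10} = 237336 · 1/512 = 29667/64.
Numerically: E[X] ≈ 463.54688.

E[X] = C(33,5)·2^(1−C(5,2)) = 29667/64 ≈ 463.54688.


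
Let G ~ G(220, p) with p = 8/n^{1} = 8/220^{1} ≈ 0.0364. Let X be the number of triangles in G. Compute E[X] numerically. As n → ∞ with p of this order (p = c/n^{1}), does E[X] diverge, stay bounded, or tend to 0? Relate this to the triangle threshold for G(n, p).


Number of potential triangles: C(220, 3) = 1750540.
Each occurs with probability p³ ≈ (0.0364)³ ≈ 4.80841e-05.
By linearity: E[X] = C(220, 3)·p³ ≈ 1750540 · 4.80841e-05 ≈ 84.173.
Here α = 1, so p = 8/n is exactly at the triangle threshold p ~ 1/n. Asymptotically E[X] → c³/6 = 8³/6 = 256/3 ≈ 85.333, a bounded constant. In this regime the triangle count is asymptotically Poisson(c³/6).

E[X] ≈ 84.173; in regime p = Θ(1/n^{1}) E[X] stays bounded (at the triangle threshold p ~ 1/n).


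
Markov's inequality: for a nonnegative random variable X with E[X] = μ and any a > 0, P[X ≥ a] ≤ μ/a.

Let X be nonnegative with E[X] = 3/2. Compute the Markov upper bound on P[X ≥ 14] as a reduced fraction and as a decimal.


μ = E[X] = 3/2, a = 14.
Markov: P[X ≥ 14] ≤ μ/a = (3/2)/14 = 3/28.
Numerically: ≈ 0.10714.
(Since a = 14 > μ = 1.50000, the bound 3/28 is < 1 and informative.)

P[X ≥ 14] ≤ 3/28 ≈ 0.10714.


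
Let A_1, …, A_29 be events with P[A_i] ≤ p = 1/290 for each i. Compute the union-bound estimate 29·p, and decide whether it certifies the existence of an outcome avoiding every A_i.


Union bound: P[∪_{i=1}^{29} A_i] ≤ Σ_i P[A_i] ≤ 29·p = 29·(1/290) = 1/10.
Numerically: 1/10 ≈ 0.1000.
Is 1/10 < 1? YES.
Since P[∪ A_i] ≤ 1/10 < 1, the complement has P[∩ A_i^c] ≥ 1 − 1/10 = 9/10 > 0, so some outcome avoids every A_i.

29·p = 1/10 ≈ 0.1000; existence CERTIFIED by the union bound.


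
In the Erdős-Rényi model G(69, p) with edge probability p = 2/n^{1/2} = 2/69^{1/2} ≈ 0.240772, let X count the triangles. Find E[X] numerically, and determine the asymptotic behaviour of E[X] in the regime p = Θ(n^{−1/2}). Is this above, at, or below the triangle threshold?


Number of potential triangles: C(69, 3) = 52394.
Each occurs with probability p³ ≈ (0.240772)³ ≈ 1.39577801e-02.
By linearity: E[X] = C(69, 3)·p³ ≈ 52394 · 1.39577801e-02 ≈ 731.303929.
Since α = 1/2 < 1, p = c/n^{1/2} ≫ 1/n is above the triangle threshold p ~ 1/n. Asymptotically E[X] ~ (c³/6)·n^{3(1−α)} = (2³/6)·n^{1.5} → ∞; triangles are abundant w.h.p.

E[X] ≈ 731.303929; in regime p = Θ(1/n^{1/2}) E[X] diverges (above the triangle threshold p ~ 1/n).


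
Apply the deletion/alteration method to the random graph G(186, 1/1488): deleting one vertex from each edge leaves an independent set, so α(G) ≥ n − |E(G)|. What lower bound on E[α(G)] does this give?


E[|E(G)|] = C(186, 2)·p = 17205 · (1/1488) = 185/16.
E[α(G)] ≥ n − E[|E(G)|] = 186 − 185/16 = 2791/16.
Numerically: ≈ 174.438.
(This is only a lower bound; the true E[α(G)] may be larger.)

E[α(G)] ≥ 2791/16 ≈ 174.438.


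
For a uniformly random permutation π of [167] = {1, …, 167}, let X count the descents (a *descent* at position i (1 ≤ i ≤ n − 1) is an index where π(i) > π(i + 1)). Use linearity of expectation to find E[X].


Write X = Σ X_I over i = 1, …, 166, with X_I the indicator of one descent.
There are 166 indicators.
For each fixed i, the pair (π(i), π(i+1)) is a uniformly random ordered pair of distinct values from {1, …, 167}; by symmetry P[π(i) > π(i+1)] = 1/2.
By linearity: E[X] = 166 · (1/2) = (167 − 1) · (1/2) = 83 ≈ 83.000000.

E[X] = 83 = 83.000000.


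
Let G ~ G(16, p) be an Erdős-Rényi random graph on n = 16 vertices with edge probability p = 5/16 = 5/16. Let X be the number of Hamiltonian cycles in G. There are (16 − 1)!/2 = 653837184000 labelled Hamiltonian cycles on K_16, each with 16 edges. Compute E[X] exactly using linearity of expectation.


K_16 has (16 − 1)!/2 = 653837184000 labelled Hamiltonian cycles.
For each such Hamiltonian cycle H, let X_H = 1 if all 16 edges of H are present in G. Then P[X_H = 1] = p^{16} = (5/16)^{16} = 152587890625/18446744073709551616.
By linearity of expectation: E[X] = Σ_H E[X_H] = 653837184000 · p^{16} = 653837184000 · 152587890625/18446744073709551616 = 97429332733154296875/18014398509481984.
Numerically: E[X] ≈ 5408.41.

E[X] = 653837184000 · (5/16)^{16} = 97429332733154296875/18014398509481984 ≈ 5408.41.


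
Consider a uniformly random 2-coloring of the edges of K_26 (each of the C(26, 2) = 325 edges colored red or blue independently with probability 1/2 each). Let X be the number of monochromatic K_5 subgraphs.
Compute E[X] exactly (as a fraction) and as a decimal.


Let X = Σ_S X_S over the C(26, 5) = 65780 subsets S of size 5, where X_S = 1 if the K_5 on S is monochromatic.
For a fixed S, the K_5 on S has C(5, 2) = 10 edges. P[all 10 edges red] = (1/2)^10, and likewise for blue, so P[monochromatic] = 2·(1/2)^10 = 2^{1 − 10} = 1/512.
Summing: E[X] = C(26, 5) · 2^{1 − 10} = 65780 · 1/512 = 16445/128.
Numerically: E[X] ≈ 128.47656.

E[X] = C(26,5)·2^(1−C(5,2)) = 16445/128 ≈ 128.47656.


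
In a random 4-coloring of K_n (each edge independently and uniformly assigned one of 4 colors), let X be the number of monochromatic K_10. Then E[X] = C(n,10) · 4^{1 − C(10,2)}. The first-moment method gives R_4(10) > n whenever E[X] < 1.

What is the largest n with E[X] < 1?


We need C(n, 10) · 4^{1 − 45} < 1, i.e. C(n, 10) < 4^{45 − 1} = 309485009821345068724781056.
Check values of n near the boundary:
  n = 2017: C(2017, 10) = 300324964434452596180990448; 300324964434452596180990448 < 309485009821345068724781056? YES
  n = 2018: C(2018, 10) = 301820606687612220663963508; 301820606687612220663963508 < 309485009821345068724781056? YES
  n = 2019: C(2019, 10) = 303322949179835278009229628; 303322949179835278009229628 < 309485009821345068724781056? YES
  n = 2020: C(2020, 10) = 304832018578739931133653656; 304832018578739931133653656 < 309485009821345068724781056? YES
  n = 2021: C(2021, 10) = 306347841644770462864800616; 306347841644770462864800616 < 309485009821345068724781056? YES
  n = 2022: C(2022, 10) = 307870445231474093395937796; 307870445231474093395937796 < 309485009821345068724781056? YES
  n = 2023: C(2023, 10) = 309399856285778485315440716; 309399856285778485315440716 < 309485009821345068724781056? YES
  n = 2024: C(2024, 10) = 310936101848269937576192656; 310936101848269937576192656 < 309485009821345068724781056? NO
The largest n with C(n, 10) < 309485009821345068724781056 is n = 2023 (where E[X] = 77349964071444621328860179/77371252455336267181195264 ≈ 0.999725). Hence R_4(10) > 2023, i.e. R_4(10) ≥ 2024.

Largest n = 2023; hence R_4(10) > 2023.


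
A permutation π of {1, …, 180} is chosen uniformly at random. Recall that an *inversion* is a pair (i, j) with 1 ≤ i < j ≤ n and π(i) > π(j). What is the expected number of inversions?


Write X = Σ X_I over the C(180, 2) = 16110 pairs i < j, with X_I the indicator of one inversion.
There are 16110 indicators.
For each fixed pair i < j, the values π(i) and π(j) are two distinct elements of {1, …, 180} in uniformly random order; by symmetry P[π(i) > π(j)] = 1/2.
By linearity: E[X] = 16110 · (1/2) = C(180, 2) · (1/2) = 16110/2 = 8055 ≈ 8055.000000.

E[X] = 8055 = 8055.000000.


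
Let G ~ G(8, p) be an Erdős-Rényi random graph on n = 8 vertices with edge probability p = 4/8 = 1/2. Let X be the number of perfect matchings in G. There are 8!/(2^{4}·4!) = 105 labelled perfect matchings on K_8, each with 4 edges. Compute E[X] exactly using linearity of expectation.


K_8 has 8!/(2^{4}·4!) = 105 labelled perfect matchings.
For each such perfect matching H, let X_H = 1 if all 4 edges of H are present in G. Then P[X_H = 1] = p^{4} = (1/2)^{4} = 1/16.
By linearity of expectation: E[X] = Σ_H E[X_H] = 105 · p^{4} = 105 · 1/16 = 105/16.
Numerically: E[X] ≈ 6.562.

E[X] = 105 · (1/2)^{4} = 105/16 ≈ 6.562.


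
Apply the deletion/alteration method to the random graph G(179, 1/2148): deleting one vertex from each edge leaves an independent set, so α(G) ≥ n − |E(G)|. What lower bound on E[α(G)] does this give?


E[|E(G)|] = C(179, 2)·p = 15931 · (1/2148) = 89/12.
E[α(G)] ≥ n − E[|E(G)|] = 179 − 89/12 = 2059/12.
Numerically: ≈ 171.58333.
(This is only a lower bound; the true E[α(G)] may be larger.)

E[α(G)] ≥ 2059/12 ≈ 171.58333.


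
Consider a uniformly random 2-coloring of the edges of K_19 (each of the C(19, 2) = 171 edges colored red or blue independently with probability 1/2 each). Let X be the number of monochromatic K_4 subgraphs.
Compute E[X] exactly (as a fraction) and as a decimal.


Let X = Σ_S X_S over the C(19, 4) = 3876 subsets S of size 4, where X_S = 1 if the K_4 on S is monochromatic.
For a fixed S, the K_4 on S has C(4, 2) = 6 edges. P[all 6 edges red] = (1/2)^6, and likewise for blue, so P[monochromatic] = 2·(1/2)^6 = 2^{1 − 6} = 1/32.
By linearity: E[X] = C(19, 4) · 2^{1 − 6} = 3876 · 1/32 = 969/8.
Numerically: E[X] ≈ 121.125.

E[X] = C(19,4)·2^(1−C(4,2)) = 969/8 ≈ 121.125.


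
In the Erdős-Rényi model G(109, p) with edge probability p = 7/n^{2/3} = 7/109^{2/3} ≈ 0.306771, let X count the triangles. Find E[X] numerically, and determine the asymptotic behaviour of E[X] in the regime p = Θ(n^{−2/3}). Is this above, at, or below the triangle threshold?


Number of potential triangles: C(109, 3) = 209934.
Each occurs with probability p³ ≈ (0.306771)³ ≈ 2.88696238e-02.
By linearity: E[X] = C(109, 3)·p³ ≈ 209934 · 2.88696238e-02 ≈ 6060.715596.
Since α = 2/3 < 1, p = c/n^{2/3} ≫ 1/n is above the triangle threshold p ~ 1/n. Asymptotically E[X] ~ (c³/6)·n^{3(1−α)} = (7³/6)·n^{1} → ∞; triangles are abundant w.h.p.

E[X] ≈ 6060.715596; in regime p = Θ(1/n^{2/3}) E[X] diverges (above the triangle threshold p ~ 1/n).


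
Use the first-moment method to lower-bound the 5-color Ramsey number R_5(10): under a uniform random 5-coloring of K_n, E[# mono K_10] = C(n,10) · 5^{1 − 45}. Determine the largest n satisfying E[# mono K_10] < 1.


We need C(n, 10) · 5^{1 − 45} < 1, i.e. C(n, 10) < 5^{45 − 1} = 5684341886080801486968994140625.
Check values of n near the boundary:
  n = 5390: C(5390, 10) = 5655833965919099070255434039753; 5655833965919099070255434039753 < 5684341886080801486968994140625? YES
  n = 5391: C(5391, 10) = 5666344714787188828795213697883; 5666344714787188828795213697883 < 5684341886080801486968994140625? YES
  n = 5392: C(5392, 10) = 5676873040158402483252283957448; 5676873040158402483252283957448 < 5684341886080801486968994140625? YES
  n = 5393: C(5393, 10) = 5687418968154238267170642278008; 5687418968154238267170642278008 < 5684341886080801486968994140625? NO
  n = 5394: C(5394, 10) = 5697982524930156243149785372878; 5697982524930156243149785372878 < 5684341886080801486968994140625? NO
The largest n with C(n, 10) < 5684341886080801486968994140625 is n = 5392 (where E[X] = 5676873040158402483252283957448/5684341886080801486968994140625 ≈ 0.9987). Hence R_5(10) > 5392, i.e. R_5(10) ≥ 5393.

Largest n = 5392; hence R_5(10) > 5392.


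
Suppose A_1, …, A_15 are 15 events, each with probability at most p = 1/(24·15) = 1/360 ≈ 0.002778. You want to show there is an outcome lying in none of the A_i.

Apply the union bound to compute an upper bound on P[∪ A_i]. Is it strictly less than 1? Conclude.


Union bound: P[∪_{i=1}^{15} A_i] ≤ Σ_i P[A_i] ≤ 15·p = 15·(1/360) = 1/24.
Numerically: 1/24 ≈ 0.041667.
Is 1/24 < 1? YES.
Since P[∪ A_i] ≤ 1/24 < 1, the complement has P[∩ A_i^c] ≥ 1 − 1/24 = 23/24 > 0, so some outcome avoids every A_i.

15·p = 1/24 ≈ 0.041667; existence CERTIFIED by the union bound.


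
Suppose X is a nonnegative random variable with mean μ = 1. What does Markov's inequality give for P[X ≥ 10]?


μ = E[X] = 1, a = 10.
Markov: P[X ≥ 10] ≤ μ/a = (1)/10 = 1/10.
Numerically: ≈ 0.100.
(Since a = 10 > μ = 1.000, the bound 1/10 is < 1 and informative.)

P[X ≥ 10] ≤ 1/10 ≈ 0.100.


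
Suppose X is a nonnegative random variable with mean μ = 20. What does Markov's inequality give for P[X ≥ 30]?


μ = E[X] = 20, a = 30.
Markov: P[X ≥ 30] ≤ μ/a = (20)/30 = 2/3.
Numerically: ≈ 0.66667.
(Since a = 30 > μ = 20.00000, the bound 2/3 is < 1 and informative.)

P[X ≥ 30] ≤ 2/3 ≈ 0.66667.


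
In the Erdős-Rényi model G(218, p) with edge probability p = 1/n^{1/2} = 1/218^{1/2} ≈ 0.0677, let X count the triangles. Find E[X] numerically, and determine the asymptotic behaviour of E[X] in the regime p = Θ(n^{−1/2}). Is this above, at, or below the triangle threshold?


Number of potential triangles: C(218, 3) = 1703016.
Each occurs with probability p³ ≈ (0.0677)³ ≈ 3.10681e-04.
By linearity: E[X] = C(218, 3)·p³ ≈ 1703016 · 3.10681e-04 ≈ 529.095.
Since α = 1/2 < 1, p = c/n^{1/2} ≫ 1/n is above the triangle threshold p ~ 1/n. Asymptotically E[X] ~ (c³/6)·n^{3(1−α)} = (1³/6)·n^{1.5} → ∞; triangles are abundant w.h.p.

E[X] ≈ 529.095; in regime p = Θ(1/n^{1/2}) E[X] diverges (above the triangle threshold p ~ 1/n).


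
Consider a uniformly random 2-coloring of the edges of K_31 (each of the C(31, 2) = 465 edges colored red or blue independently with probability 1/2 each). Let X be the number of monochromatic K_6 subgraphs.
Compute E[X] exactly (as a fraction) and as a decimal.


Let X = Σ_S X_S over the C(31, 6) = 736281 subsets S of size 6, where X_S = 1 if the K_6 on S is monochromatic.
For a fixed S, the K_6 on S has C(6, 2) = 15 edges. P[all 15 edges red] = (1/2)^15, and likewise for blue, so P[monochromatic] = 2·(1/2)^15 = 2^{1 − 15} = 1/16384.
Summing: E[X] = C(31, 6) · 2^{1 − 15} = 736281 · 1/16384 = 736281/16384.
Numerically: E[X] ≈ 44.939.

E[X] = C(31,6)·2^(1−C(6,2)) = 736281/16384 ≈ 44.939.


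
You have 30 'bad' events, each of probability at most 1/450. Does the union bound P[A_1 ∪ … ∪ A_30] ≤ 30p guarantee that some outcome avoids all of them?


Union bound: P[∪_{i=1}^{30} A_i] ≤ Σ_i P[A_i] ≤ 30·p = 30·(1/450) = 1/15.
Numerically: 1/15 ≈ 0.06667.
Is 1/15 < 1? YES.
Since P[∪ A_i] ≤ 1/15 < 1, the complement has P[∩ A_i^c] ≥ 1 − 1/15 = 14/15 > 0, so some outcome avoids every A_i.

30·p = 1/15 ≈ 0.06667; existence CERTIFIED by the union bound.


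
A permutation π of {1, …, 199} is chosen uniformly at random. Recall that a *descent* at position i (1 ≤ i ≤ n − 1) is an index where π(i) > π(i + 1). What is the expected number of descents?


Write X = Σ X_I over i = 1, …, 198, with X_I the indicator of one descent.
There are 198 indicators.
For each fixed i, the pair (π(i), π(i+1)) is a uniformly random ordered pair of distinct values from {1, …, 199}; by symmetry P[π(i) > π(i+1)] = 1/2.
By linearity: E[X] = 198 · (1/2) = (199 − 1) · (1/2) = 99 ≈ 99.000.

E[X] = 99 = 99.000.


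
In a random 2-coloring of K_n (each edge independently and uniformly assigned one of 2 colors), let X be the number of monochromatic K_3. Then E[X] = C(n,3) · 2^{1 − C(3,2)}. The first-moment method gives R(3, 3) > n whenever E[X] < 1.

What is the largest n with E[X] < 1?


We need C(n, 3) · 2^{1 − 3} < 1, i.e. C(n, 3) < 2^{3 − 1} = 4.
Check values of n near the boundary:
  n = 3: C(3, 3) = 1; 1 < 4? YES
  n = 4: C(4, 3) = 4; 4 < 4? NO
  n = 5: C(5, 3) = 10; 10 < 4? NO
  n = 6: C(6, 3) = 20; 20 < 4? NO
The largest n with C(n, 3) < 4 is n = 3 (where E[X] = 1/4 ≈ 0.2500000). Hence R(3, 3) > 3, i.e. R(3, 3) ≥ 4.

Largest n = 3; hence R(3, 3) > 3.


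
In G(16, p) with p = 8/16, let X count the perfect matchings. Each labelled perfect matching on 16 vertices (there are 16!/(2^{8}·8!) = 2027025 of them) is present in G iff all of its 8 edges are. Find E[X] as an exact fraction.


K_16 has 16!/(2^{8}·8!) = 2027025 labelled perfect matchings.
For each such perfect matching H, let X_H = 1 if all 8 edges of H are present in G. Then P[X_H = 1] = p^{8} = (1/2)^{8} = 1/256.
By linearity of expectation: E[X] = Σ_H E[X_H] = 2027025 · p^{8} = 2027025 · 1/256 = 2027025/256.
Numerically: E[X] ≈ 7918.1.

E[X] = 2027025 · (1/2)^{8} = 2027025/256 ≈ 7918.1.


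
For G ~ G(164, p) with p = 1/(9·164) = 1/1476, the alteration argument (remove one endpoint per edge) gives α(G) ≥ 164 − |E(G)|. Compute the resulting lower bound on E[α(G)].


E[|E(G)|] = C(164, 2)·p = 13366 · (1/1476) = 163/18.
E[α(G)] ≥ n − E[|E(G)|] = 164 − 163/18 = 2789/18.
Numerically: ≈ 154.944444.
(This is only a lower bound; the true E[α(G)] may be larger.)

E[α(G)] ≥ 2789/18 ≈ 154.944444.


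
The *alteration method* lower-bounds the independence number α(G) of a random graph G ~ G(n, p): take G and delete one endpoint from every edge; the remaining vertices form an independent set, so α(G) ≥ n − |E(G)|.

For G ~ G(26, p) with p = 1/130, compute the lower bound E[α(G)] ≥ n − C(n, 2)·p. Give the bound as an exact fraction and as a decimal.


E[|E(G)|] = C(26, 2)·p = 325 · (1/130) = 5/2.
E[α(G)] ≥ n − E[|E(G)|] = 26 − 5/2 = 47/2.
Numerically: ≈ 23.500000.
(This is only a lower bound; the true E[α(G)] may be larger.)

E[α(G)] ≥ 47/2 ≈ 23.500000.


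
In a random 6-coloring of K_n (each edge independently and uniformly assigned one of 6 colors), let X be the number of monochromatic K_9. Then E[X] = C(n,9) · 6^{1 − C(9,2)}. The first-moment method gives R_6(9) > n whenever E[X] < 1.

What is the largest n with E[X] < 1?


We need C(n, 9) · 6^{1 − 36} < 1, i.e. C(n, 9) < 6^{36 − 1} = 1719070799748422591028658176.
Check values of n near the boundary:
  n = 4402: C(4402, 9) = 1696419745356657449393393700; 1696419745356657449393393700 < 1719070799748422591028658176? YES
  n = 4403: C(4403, 9) = 1699894433046281918452233150; 1699894433046281918452233150 < 1719070799748422591028658176? YES
  n = 4404: C(4404, 9) = 1703375445537161676647015880; 1703375445537161676647015880 < 1719070799748422591028658176? YES
  n = 4405: C(4405, 9) = 1706862792900636302463627150; 1706862792900636302463627150 < 1719070799748422591028658176? YES
  n = 4406: C(4406, 9) = 1710356485221788389505285700; 1710356485221788389505285700 < 1719070799748422591028658176? YES
  n = 4407: C(4407, 9) = 1713856532599459170657070050; 1713856532599459170657070050 < 1719070799748422591028658176? YES
  n = 4408: C(4408, 9) = 1717362945146264156457459600; 1717362945146264156457459600 < 1719070799748422591028658176? YES
  n = 4409: C(4409, 9) = 1720875732988608787686577131; 1720875732988608787686577131 < 1719070799748422591028658176? NO
The largest n with C(n, 9) < 1719070799748422591028658176 is n = 4408 (where E[X] = 35778394690547169926197075/35813974994758803979763712 ≈ 0.9990065). Hence R_6(9) > 4408, i.e. R_6(9) ≥ 4409.

Largest n = 4408; hence R_6(9) > 4408.


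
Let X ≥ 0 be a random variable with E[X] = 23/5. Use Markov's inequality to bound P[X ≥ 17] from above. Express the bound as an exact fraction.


μ = E[X] = 23/5, a = 17.
Markov: P[X ≥ 17] ≤ μ/a = (23/5)/17 = 23/85.
Numerically: ≈ 0.2706.
(Since a = 17 > μ = 4.6000, the bound 23/85 is < 1 and informative.)

P[X ≥ 17] ≤ 23/85 ≈ 0.2706.


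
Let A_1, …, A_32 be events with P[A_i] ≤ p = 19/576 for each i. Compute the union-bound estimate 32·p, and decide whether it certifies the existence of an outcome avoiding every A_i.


Union bound: P[∪_{i=1}^{32} A_i] ≤ Σ_i P[A_i] ≤ 32·p = 32·(19/576) = 19/18.
Numerically: 19/18 ≈ 1.0555556.
Is 19/18 < 1? NO.
Since the bound 19/18 is ≥ 1, the union bound is uninformative here; it does NOT by itself certify existence.

32·p = 19/18 ≈ 1.0555556; existence NOT certified by the union bound.


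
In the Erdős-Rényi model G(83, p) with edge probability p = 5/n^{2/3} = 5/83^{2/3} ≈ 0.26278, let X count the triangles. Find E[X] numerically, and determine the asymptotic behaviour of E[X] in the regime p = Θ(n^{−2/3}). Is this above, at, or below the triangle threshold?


Number of potential triangles: C(83, 3) = 91881.
Each occurs with probability p³ ≈ (0.26278)³ ≈ 1.8144869e-02.
By linearity: E[X] = C(83, 3)·p³ ≈ 91881 · 1.8144869e-02 ≈ 1667.16867.
Since α = 2/3 < 1, p = c/n^{2/3} ≫ 1/n is above the triangle threshold p ~ 1/n. Asymptotically E[X] ~ (c³/6)·n^{3(1−α)} = (5³/6)·n^{1} → ∞; triangles are abundant w.h.p.

E[X] ≈ 1667.16867; in regime p = Θ(1/n^{2/3}) E[X] diverges (above the triangle threshold p ~ 1/n).


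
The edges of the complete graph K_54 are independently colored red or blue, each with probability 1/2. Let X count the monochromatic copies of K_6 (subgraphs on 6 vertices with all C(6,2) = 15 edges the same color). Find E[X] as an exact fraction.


Let X = Σ_S X_S over the C(54, 6) = 25827165 subsets S of size 6, where X_S = 1 if the K_6 on S is monochromatic.
For a fixed S, the K_6 on S has C(6, 2) = 15 edges. P[all 15 edges red] = (1/2)^15, and likewise for blue, so P[monochromatic] = 2·(1/2)^15 = 2^{1 − 15} = 1/16384.
Summing: E[X] = C(54, 6) · 2^{1 − 15} = 25827165 · 1/16384 = 25827165/16384.
Numerically: E[X] ≈ 1576.3651.

E[X] = C(54,6)·2^(1−C(6,2)) = 25827165/16384 ≈ 1576.3651.


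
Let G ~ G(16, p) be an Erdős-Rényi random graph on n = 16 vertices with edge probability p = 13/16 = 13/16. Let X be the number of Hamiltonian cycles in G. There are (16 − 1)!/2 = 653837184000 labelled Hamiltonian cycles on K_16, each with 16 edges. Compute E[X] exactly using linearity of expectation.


K_16 has (16 − 1)!/2 = 653837184000 labelled Hamiltonian cycles.
For each such Hamiltonian cycle H, let X_H = 1 if all 16 edges of H are present in G. Then P[X_H = 1] = p^{16} = (13/16)^{16} = 665416609183179841/18446744073709551616.
By linearity: E[X] = Σ_H E[X_H] = 653837184000 · p^{16} = 653837184000 · 665416609183179841/18446744073709551616 = 424877072202303561918952875/18014398509481984.
Numerically: E[X] ≈ 2.359e+10.

E[X] = 653837184000 · (13/16)^{16} = 424877072202303561918952875/18014398509481984 ≈ 2.359e+10.


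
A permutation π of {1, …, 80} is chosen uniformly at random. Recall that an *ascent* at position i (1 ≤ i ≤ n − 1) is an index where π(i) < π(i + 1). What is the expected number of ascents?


Write X = Σ X_I over i = 1, …, 79, with X_I the indicator of one ascent.
There are 79 indicators.
For each fixed i, the pair (π(i), π(i+1)) is a uniformly random ordered pair of distinct values from {1, …, 80}; by symmetry P[π(i) < π(i+1)] = 1/2.
By linearity: E[X] = 79 · (1/2) = (80 − 1) · (1/2) = 79/2 ≈ 39.5000.

E[X] = 79/2 = 39.5000.


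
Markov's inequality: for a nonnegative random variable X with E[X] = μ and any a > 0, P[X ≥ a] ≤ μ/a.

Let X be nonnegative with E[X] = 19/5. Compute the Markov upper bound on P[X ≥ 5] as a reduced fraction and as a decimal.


μ = E[X] = 19/5, a = 5.
Markov: P[X ≥ 5] ≤ μ/a = (19/5)/5 = 19/25.
Numerically: ≈ 0.76000.
(Since a = 5 > μ = 3.80000, the bound 19/25 is < 1 and informative.)

P[X ≥ 5] ≤ 19/25 ≈ 0.76000.


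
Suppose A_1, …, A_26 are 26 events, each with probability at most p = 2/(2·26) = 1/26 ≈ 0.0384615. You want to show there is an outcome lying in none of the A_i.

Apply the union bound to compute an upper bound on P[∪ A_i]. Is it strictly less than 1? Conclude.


Union bound: P[∪_{i=1}^{26} A_i] ≤ Σ_i P[A_i] ≤ 26·p = 26·(1/26) = 1.
Numerically: 1 ≈ 1.0000000.
Is 1 < 1? NO.
Since the bound 1 is ≥ 1, the union bound is uninformative here; it does NOT by itself certify existence.

26·p = 1 ≈ 1.0000000; existence NOT certified by the union bound.


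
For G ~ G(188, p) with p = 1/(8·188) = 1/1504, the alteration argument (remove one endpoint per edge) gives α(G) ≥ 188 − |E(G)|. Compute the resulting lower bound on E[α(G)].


E[|E(G)|] = C(188, 2)·p = 17578 · (1/1504) = 187/16.
E[α(G)] ≥ n − E[|E(G)|] = 188 − 187/16 = 2821/16.
Numerically: ≈ 176.312.
(This is only a lower bound; the true E[α(G)] may be larger.)

E[α(G)] ≥ 2821/16 ≈ 176.312.


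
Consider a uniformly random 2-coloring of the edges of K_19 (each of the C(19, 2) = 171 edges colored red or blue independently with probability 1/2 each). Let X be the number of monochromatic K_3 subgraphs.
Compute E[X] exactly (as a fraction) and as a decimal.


Let X = Σ_S X_S over the C(19, 3) = 969 subsets S of size 3, where X_S = 1 if the K_3 on S is monochromatic.
For a fixed S, the K_3 on S has C(3, 2) = 3 edges. P[all 3 edges red] = (1/2)^3, and likewise for blue, so P[monochromatic] = 2·(1/2)^3 = 2^{1 − 3} = 1/4.
Summing: E[X] = C(19, 3) · 2^{1 − 3} = 969 · 1/4 = 969/4.
Numerically: E[X] ≈ 242.25000.

E[X] = C(19,3)·2^(1−C(3,2)) = 969/4 ≈ 242.25000.


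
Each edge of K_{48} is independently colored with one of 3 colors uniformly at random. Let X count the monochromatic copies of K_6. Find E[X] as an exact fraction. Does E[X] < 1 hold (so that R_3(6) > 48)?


E[X] = C(48, 6) · 3^{1 − 15} = 12271512 · 3^{−14} = 12271512/4782969.
As a reduced fraction: E[X] = 4090504/1594323 ≈ 2.5657.
Is E[X] < 1? NO.
Since E[X] ≥ 1, the first-moment bound is inconclusive at n = 48; it does NOT by itself certify R_3(6) > 48.

E[X] = 4090504/1594323 ≈ 2.5657; E[X] ≥ 1; first-moment method inconclusive here.


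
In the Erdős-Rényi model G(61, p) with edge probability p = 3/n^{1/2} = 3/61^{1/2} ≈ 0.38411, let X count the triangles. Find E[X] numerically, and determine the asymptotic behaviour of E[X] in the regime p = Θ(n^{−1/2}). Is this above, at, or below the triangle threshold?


Number of potential triangles: C(61, 3) = 35990.
Each occurs with probability p³ ≈ (0.38411)³ ≈ 5.6672062e-02.
By linearity: E[X] = C(61, 3)·p³ ≈ 35990 · 5.6672062e-02 ≈ 2039.62750.
Since α = 1/2 < 1, p = c/n^{1/2} ≫ 1/n is above the triangle threshold p ~ 1/n. Asymptotically E[X] ~ (c³/6)·n^{3(1−α)} = (3³/6)·n^{1.5} → ∞; triangles are abundant w.h.p.

E[X] ≈ 2039.62750; in regime p = Θ(1/n^{1/2}) E[X] diverges (above the triangle threshold p ~ 1/n).


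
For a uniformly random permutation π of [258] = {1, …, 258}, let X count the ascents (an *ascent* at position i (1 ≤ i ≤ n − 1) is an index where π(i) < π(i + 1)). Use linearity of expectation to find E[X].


Write X = Σ X_I over i = 1, …, 257, with X_I the indicator of one ascent.
There are 257 indicators.
For each fixed i, the pair (π(i), π(i+1)) is a uniformly random ordered pair of distinct values from {1, …, 258}; by symmetry P[π(i) < π(i+1)] = 1/2.
By linearity: E[X] = 257 · (1/2) = (258 − 1) · (1/2) = 257/2 ≈ 128.500000.

E[X] = 257/2 = 128.500000.


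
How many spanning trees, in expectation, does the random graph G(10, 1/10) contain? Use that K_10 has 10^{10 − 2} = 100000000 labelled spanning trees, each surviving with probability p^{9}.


K_10 has 10^{10 − 2} = 100000000 labelled spanning trees.
For each such spanning tree H, let X_H = 1 if all 9 edges of H are present in G. Then P[X_H = 1] = p^{9} = (1/10)^{9} = 1/1000000000.
Summing the indicators: E[X] = Σ_H E[X_H] = 100000000 · p^{9} = 100000000 · 1/1000000000 = 1/10.
Numerically: E[X] ≈ 0.1.

E[X] = 100000000 · (1/10)^{9} = 1/10 ≈ 0.1.


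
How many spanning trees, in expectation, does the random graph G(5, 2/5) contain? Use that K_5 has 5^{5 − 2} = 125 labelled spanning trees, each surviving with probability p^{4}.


K_5 has 5^{5 − 2} = 125 labelled spanning trees.
For each such spanning tree H, let X_H = 1 if all 4 edges of H are present in G. Then P[X_H = 1] = p^{4} = (2/5)^{4} = 16/625.
By linearity of expectation: E[X] = Σ_H E[X_H] = 125 · p^{4} = 125 · 16/625 = 16/5.
Numerically: E[X] ≈ 3.2.

E[X] = 125 · (2/5)^{4} = 16/5 ≈ 3.2.


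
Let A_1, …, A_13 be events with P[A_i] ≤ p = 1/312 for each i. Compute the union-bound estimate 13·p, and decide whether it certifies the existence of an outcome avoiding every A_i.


Union bound: P[∪_{i=1}^{13} A_i] ≤ Σ_i P[A_i] ≤ 13·p = 13·(1/312) = 1/24.
Numerically: 1/24 ≈ 0.041667.
Is 1/24 < 1? YES.
Since P[∪ A_i] ≤ 1/24 < 1, the complement has P[∩ A_i^c] ≥ 1 − 1/24 = 23/24 > 0, so some outcome avoids every A_i.

13·p = 1/24 ≈ 0.041667; existence CERTIFIED by the union bound.


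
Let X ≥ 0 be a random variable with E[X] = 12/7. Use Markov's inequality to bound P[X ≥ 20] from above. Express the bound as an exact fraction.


μ = E[X] = 12/7, a = 20.
Markov: P[X ≥ 20] ≤ μ/a = (12/7)/20 = 3/35.
Numerically: ≈ 0.085714.
(Since a = 20 > μ = 1.714286, the bound 3/35 is < 1 and informative.)

P[X ≥ 20] ≤ 3/35 ≈ 0.085714.


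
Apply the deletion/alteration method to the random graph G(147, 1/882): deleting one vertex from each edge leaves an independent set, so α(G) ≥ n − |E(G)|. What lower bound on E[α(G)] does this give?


E[|E(G)|] = C(147, 2)·p = 10731 · (1/882) = 73/6.
E[α(G)] ≥ n − E[|E(G)|] = 147 − 73/6 = 809/6.
Numerically: ≈ 134.83333.
(This is only a lower bound; the true E[α(G)] may be larger.)

E[α(G)] ≥ 809/6 ≈ 134.83333.


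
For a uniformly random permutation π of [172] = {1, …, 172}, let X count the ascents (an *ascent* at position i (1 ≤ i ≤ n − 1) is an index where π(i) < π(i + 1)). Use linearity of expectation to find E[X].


Write X = Σ X_I over i = 1, …, 171, with X_I the indicator of one ascent.
There are 171 indicators.
For each fixed i, the pair (π(i), π(i+1)) is a uniformly random ordered pair of distinct values from {1, …, 172}; by symmetry P[π(i) < π(i+1)] = 1/2.
By linearity: E[X] = 171 · (1/2) = (172 − 1) · (1/2) = 171/2 ≈ 85.50000.

E[X] = 171/2 = 85.50000.


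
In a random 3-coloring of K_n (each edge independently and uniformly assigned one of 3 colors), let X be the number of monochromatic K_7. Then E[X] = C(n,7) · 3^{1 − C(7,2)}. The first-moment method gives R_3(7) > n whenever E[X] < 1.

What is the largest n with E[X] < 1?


We need C(n, 7) · 3^{1 − 21} < 1, i.e. C(n, 7) < 3^{21 − 1} = 3486784401.
Check values of n near the boundary:
  n = 79: C(79, 7) = 2898753715; 2898753715 < 3486784401? YES
  n = 80: C(80, 7) = 3176716400; 3176716400 < 3486784401? YES
  n = 81: C(81, 7) = 3477216600; 3477216600 < 3486784401? YES
  n = 82: C(82, 7) = 3801756816; 3801756816 < 3486784401? NO
  n = 83: C(83, 7) = 4151918628; 4151918628 < 3486784401? NO
The largest n with C(n, 7) < 3486784401 is n = 81 (where E[X] = 42928600/43046721 ≈ 0.9973). Hence R_3(7) > 81, i.e. R_3(7) ≥ 82.

Largest n = 81; hence R_3(7) > 81.


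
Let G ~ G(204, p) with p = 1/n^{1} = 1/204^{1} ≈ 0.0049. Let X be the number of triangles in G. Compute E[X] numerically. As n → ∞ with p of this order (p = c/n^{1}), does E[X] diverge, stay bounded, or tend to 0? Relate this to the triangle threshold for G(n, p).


Number of potential triangles: C(204, 3) = 1394204.
Each occurs with probability p³ ≈ (0.0049)³ ≈ 1.17790e-07.
By linearity: E[X] = C(204, 3)·p³ ≈ 1394204 · 1.17790e-07 ≈ 0.164.
Here α = 1, so p = 1/n is exactly at the triangle threshold p ~ 1/n. Asymptotically E[X] → c³/6 = 1³/6 = 1/6 ≈ 0.167, a bounded constant. In this regime the triangle count is asymptotically Poisson(c³/6).

E[X] ≈ 0.164; in regime p = Θ(1/n^{1}) E[X] stays bounded (at the triangle threshold p ~ 1/n).


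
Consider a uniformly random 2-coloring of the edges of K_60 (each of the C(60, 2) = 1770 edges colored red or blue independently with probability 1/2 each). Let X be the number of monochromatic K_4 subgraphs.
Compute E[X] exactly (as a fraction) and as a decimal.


Let X = Σ_S X_S over the C(60, 4) = 487635 subsets S of size 4, where X_S = 1 if the K_4 on S is monochromatic.
For a fixed S, the K_4 on S has C(4, 2) = 6 edges. P[all 6 edges red] = (1/2)^6, and likewise for blue, so P[monochromatic] = 2·(1/2)^6 = 2^{1 − 6} = 1/32.
By linearity: E[X] = C(60, 4) · 2^{1 − 6} = 487635 · 1/32 = 487635/32.
Numerically: E[X] ≈ 15238.594.

E[X] = C(60,4)·2^(1−C(4,2)) = 487635/32 ≈ 15238.594.


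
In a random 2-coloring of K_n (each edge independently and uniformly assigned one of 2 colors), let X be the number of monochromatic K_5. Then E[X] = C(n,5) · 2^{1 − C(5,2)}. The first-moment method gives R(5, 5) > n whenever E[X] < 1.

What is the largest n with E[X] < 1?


We need C(n, 5) · 2^{1 − 10} < 1, i.e. C(n, 5) < 2^{10 − 1} = 512.
Check values of n near the boundary:
  n = 6: C(6, 5) = 6; 6 < 512? YES
  n = 7: C(7, 5) = 21; 21 < 512? YES
  n = 8: C(8, 5) = 56; 56 < 512? YES
  n = 9: C(9, 5) = 126; 126 < 512? YES
  n = 10: C(10, 5) = 252; 252 < 512? YES
  n = 11: C(11, 5) = 462; 462 < 512? YES
  n = 12: C(12, 5) = 792; 792 < 512? NO
  n = 13: C(13, 5) = 1287; 1287 < 512? NO
The largest n with C(n, 5) < 512 is n = 11 (where E[X] = 231/256 ≈ 0.9023). Hence R(5, 5) > 11, i.e. R(5, 5) ≥ 12.

Largest n = 11; hence R(5, 5) > 11.


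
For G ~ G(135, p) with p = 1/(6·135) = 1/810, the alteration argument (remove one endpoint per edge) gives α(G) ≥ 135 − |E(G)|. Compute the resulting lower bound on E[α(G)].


E[|E(G)|] = C(135, 2)·p = 9045 · (1/810) = 67/6.
E[α(G)] ≥ n − E[|E(G)|] = 135 − 67/6 = 743/6.
Numerically: ≈ 123.8333.
(This is only a lower bound; the true E[α(G)] may be larger.)

E[α(G)] ≥ 743/6 ≈ 123.8333.


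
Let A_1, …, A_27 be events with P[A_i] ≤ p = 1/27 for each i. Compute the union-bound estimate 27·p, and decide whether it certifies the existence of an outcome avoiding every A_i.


Union bound: P[∪_{i=1}^{27} A_i] ≤ Σ_i P[A_i] ≤ 27·p = 27·(1/27) = 1.
Numerically: 1 ≈ 1.000.
Is 1 < 1? NO.
Since the bound 1 is ≥ 1, the union bound is uninformative here; it does NOT by itself certify existence.

27·p = 1 ≈ 1.000; existence NOT certified by the union bound.


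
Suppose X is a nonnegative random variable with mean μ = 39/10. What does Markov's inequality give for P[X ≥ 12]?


μ = E[X] = 39/10, a = 12.
Markov: P[X ≥ 12] ≤ μ/a = (39/10)/12 = 13/40.
Numerically: ≈ 0.3250.
(Since a = 12 > μ = 3.9000, the bound 13/40 is < 1 and informative.)

P[X ≥ 12] ≤ 13/40 ≈ 0.3250.


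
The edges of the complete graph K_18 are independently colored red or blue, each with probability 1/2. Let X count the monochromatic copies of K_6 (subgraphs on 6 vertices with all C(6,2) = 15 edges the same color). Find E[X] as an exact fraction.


Let X = Σ_S X_S over the C(18, 6) = 18564 subsets S of size 6, where X_S = 1 if the K_6 on S is monochromatic.
For a fixed S, the K_6 on S has C(6, 2) = 15 edges. P[all 15 edges red] = (1/2)^15, and likewise for blue, so P[monochromatic] = 2·(1/2)^15 = 2^{1 − 15} = 1/16384.
Summing: E[X] = C(18, 6) · 2^{1 − 15} = 18564 · 1/16384 = 4641/4096.
Numerically: E[X] ≈ 1.1331.

E[X] = C(18,6)·2^(1−C(6,2)) = 4641/4096 ≈ 1.1331.


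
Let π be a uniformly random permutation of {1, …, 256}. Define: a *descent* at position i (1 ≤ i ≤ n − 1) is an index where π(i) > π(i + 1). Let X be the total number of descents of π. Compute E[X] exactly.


Write X = Σ X_I over i = 1, …, 255, with X_I the indicator of one descent.
There are 255 indicators.
For each fixed i, the pair (π(i), π(i+1)) is a uniformly random ordered pair of distinct values from {1, …, 256}; by symmetry P[π(i) > π(i+1)] = 1/2.
By linearity: E[X] = 255 · (1/2) = (256 − 1) · (1/2) = 255/2 ≈ 127.5000.

E[X] = 255/2 = 127.5000.


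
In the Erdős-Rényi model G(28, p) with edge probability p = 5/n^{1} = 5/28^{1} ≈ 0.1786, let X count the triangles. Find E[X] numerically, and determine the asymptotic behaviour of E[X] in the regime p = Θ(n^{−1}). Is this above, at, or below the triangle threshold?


Number of potential triangles: C(28, 3) = 3276.
Each occurs with probability p³ ≈ (0.1786)³ ≈ 5.694242e-03.
By linearity: E[X] = C(28, 3)·p³ ≈ 3276 · 5.694242e-03 ≈ 18.6543.
Here α = 1, so p = 5/n is exactly at the triangle threshold p ~ 1/n. Asymptotically E[X] → c³/6 = 5³/6 = 125/6 ≈ 20.8333, a bounded constant. In this regime the triangle count is asymptotically Poisson(c³/6).

E[X] ≈ 18.6543; in regime p = Θ(1/n^{1}) E[X] stays bounded (at the triangle threshold p ~ 1/n).
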